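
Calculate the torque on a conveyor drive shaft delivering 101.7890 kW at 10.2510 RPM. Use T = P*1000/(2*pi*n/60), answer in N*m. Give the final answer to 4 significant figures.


omega = 2*pi*10.2510/60 = 1.07348 rad/s
T = 101.7890*1000 / 1.07348
T = 94820 N*m


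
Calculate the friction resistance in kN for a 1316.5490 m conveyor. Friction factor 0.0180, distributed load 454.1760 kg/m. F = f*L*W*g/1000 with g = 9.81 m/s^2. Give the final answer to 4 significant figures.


F = 0.0180 * 1316.5490 * 454.1760 * 9.81 / 1000
F = 105.6 kN


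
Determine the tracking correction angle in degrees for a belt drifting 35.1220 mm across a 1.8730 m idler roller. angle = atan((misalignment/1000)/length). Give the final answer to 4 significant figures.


misalign_m = 35.1220 / 1000 = 0.035122 m
angle = atan(0.035122 / 1.8730)
angle = 1.074 deg


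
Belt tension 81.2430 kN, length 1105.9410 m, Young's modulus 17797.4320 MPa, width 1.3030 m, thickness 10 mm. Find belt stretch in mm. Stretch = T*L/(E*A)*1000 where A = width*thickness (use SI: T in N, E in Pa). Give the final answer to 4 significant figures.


A = 1.3030 * 0.01 = 0.01303 m^2
Stretch = 81.2430*1000 * 1105.9410 / (17797.4320e6 * 0.01303) * 1000
Stretch = 387.5 mm


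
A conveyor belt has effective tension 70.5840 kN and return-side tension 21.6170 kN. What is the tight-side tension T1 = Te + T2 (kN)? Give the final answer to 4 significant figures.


T1 = Te + T2 = 70.5840 + 21.6170
T1 = 92.20 kN


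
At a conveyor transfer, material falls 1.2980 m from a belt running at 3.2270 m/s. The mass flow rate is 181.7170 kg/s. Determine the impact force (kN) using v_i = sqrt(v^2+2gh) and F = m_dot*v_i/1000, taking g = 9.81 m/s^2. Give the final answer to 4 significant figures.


v_i = sqrt(3.2270^2 + 2*9.81*1.2980) = 5.99002 m/s
F = 181.7170 * 5.99002 / 1000
F = 1.088 kN


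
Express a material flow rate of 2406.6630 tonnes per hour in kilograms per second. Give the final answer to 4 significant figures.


m_dot = 2406.6630 * 1000 / 3600
m_dot = 668.5 kg/s


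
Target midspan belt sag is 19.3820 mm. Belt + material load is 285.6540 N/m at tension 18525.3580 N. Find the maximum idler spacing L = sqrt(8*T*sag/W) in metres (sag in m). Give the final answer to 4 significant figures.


sag = 19.3820/1000 = 0.019382 m
L = sqrt(8 * 18525.3580 * 0.019382 / 285.6540)
L = 3.171 m


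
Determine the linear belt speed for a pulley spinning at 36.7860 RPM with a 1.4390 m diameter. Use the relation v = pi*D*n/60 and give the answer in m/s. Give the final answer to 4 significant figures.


v = pi * 1.4390 * 36.7860 / 60
v = 2.772 m/s


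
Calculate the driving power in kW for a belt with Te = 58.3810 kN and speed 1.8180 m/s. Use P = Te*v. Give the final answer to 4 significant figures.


P = Te * v = 58.3810 * 1.8180
P = 106.1 kW


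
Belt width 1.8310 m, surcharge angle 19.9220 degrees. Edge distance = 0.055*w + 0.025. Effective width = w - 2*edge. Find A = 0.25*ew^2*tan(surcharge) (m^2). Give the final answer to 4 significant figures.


edge = 0.055*1.8310 + 0.025 = 0.125705 m
ew = 1.8310 - 2*0.125705 = 1.57959 m
A = 0.25 * 1.57959^2 * tan(19.9220 deg)
A = 0.2261 m^2


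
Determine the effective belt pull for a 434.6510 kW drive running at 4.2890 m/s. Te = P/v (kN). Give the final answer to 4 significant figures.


Te = P / v = 434.6510 / 4.2890
Te = 101.3 kN


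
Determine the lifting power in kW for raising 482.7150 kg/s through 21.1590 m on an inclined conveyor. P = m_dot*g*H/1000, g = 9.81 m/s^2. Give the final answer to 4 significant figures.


P = 482.7150 * 9.81 * 21.1590 / 1000
P = 100.2 kW


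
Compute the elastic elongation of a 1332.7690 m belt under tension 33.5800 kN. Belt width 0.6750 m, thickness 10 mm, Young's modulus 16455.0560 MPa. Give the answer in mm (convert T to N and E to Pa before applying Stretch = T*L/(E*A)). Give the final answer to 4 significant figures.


A = 0.6750 * 0.01 = 0.00675 m^2
Stretch = 33.5800*1000 * 1332.7690 / (16455.0560e6 * 0.00675) * 1000
Stretch = 402.9 mm


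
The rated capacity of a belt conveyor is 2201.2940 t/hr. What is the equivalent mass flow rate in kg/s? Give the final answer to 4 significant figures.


m_dot = 2201.2940 * 1000 / 3600
m_dot = 611.5 kg/s


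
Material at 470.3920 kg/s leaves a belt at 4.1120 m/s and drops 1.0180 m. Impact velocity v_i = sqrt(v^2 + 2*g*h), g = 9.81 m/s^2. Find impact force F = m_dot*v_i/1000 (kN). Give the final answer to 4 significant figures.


v_i = sqrt(4.1120^2 + 2*9.81*1.0180) = 6.07303 m/s
F = 470.3920 * 6.07303 / 1000
F = 2.857 kN


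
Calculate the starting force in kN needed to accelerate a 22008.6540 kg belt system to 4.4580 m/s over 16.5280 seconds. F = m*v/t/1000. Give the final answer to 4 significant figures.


F = 22008.6540 * 4.4580 / 16.5280 / 1000
F = 5.936 kN


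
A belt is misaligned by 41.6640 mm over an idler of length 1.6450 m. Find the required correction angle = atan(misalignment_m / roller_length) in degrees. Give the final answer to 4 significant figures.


misalign_m = 41.6640 / 1000 = 0.041664 m
angle = atan(0.041664 / 1.6450)
angle = 1.451 deg


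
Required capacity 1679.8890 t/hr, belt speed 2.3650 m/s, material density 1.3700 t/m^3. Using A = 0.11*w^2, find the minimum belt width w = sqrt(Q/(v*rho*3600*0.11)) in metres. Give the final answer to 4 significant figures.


A_req = 1679.8890 / (2.3650 * 1.3700 * 3600) = 0.144021 m^2
w = sqrt(0.144021 / 0.11)
w = 1.144 m


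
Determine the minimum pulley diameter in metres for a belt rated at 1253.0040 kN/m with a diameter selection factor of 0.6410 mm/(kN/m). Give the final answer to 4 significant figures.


D = 1253.0040 * 0.6410 / 1000
D = 0.8032 m


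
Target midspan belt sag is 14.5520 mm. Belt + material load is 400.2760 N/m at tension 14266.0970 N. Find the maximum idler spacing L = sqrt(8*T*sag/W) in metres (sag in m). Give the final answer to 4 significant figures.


sag = 14.5520/1000 = 0.014552 m
L = sqrt(8 * 14266.0970 * 0.014552 / 400.2760)
L = 2.037 m


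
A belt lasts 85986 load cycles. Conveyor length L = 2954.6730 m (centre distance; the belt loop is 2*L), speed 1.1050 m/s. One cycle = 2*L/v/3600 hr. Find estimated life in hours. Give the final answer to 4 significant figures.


cycle_time = 2 * 2954.6730 / 1.1050 / 3600 = 1.48551 hr
life = 85986 * 1.48551 = 127700 hours


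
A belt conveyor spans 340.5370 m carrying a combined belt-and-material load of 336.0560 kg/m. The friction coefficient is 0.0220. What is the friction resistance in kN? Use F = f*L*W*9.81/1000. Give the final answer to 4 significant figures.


F = 0.0220 * 340.5370 * 336.0560 * 9.81 / 1000
F = 24.70 kN


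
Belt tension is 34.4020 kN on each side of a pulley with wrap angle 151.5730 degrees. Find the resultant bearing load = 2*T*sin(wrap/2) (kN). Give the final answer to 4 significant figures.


F = 2 * 34.4020 * sin(151.5730/2 deg)
F = 66.70 kN


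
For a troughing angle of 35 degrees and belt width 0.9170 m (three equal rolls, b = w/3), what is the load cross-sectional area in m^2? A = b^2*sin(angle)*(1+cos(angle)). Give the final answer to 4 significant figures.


b = 0.9170/3 = 0.305667 m
A = 0.305667^2 * sin(35 deg) * (1 + cos(35 deg))
A = 0.09749 m^2


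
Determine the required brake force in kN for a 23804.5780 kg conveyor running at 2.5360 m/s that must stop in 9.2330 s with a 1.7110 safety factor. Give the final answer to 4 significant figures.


F = 23804.5780 * 2.5360 / 9.2330 * 1.7110 / 1000
F = 11.19 kN


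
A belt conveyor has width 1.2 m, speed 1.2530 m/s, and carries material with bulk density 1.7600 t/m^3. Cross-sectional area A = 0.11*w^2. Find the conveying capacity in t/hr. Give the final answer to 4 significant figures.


A = 0.11 * 1.2^2 = 0.1584 m^2
C = 0.1584 * 1.2530 * 1.7600 * 3600
C = 1258 t/hr


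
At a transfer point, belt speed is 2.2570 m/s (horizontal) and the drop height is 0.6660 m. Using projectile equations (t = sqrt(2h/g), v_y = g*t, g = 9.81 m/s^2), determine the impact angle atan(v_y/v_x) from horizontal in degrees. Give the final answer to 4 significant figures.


t = sqrt(2*0.6660/9.81) = 0.368483 s
v_y = 9.81 * 0.368483 = 3.61482 m/s
angle = atan(3.61482 / 2.2570) = 58.02 deg


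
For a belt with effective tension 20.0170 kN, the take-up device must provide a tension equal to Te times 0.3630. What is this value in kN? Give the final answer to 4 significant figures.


T_tu = 20.0170 * 0.3630
T_tu = 7.266 kN


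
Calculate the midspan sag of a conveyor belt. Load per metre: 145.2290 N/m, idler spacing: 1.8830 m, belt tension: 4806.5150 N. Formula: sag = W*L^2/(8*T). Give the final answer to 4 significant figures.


sag = 145.2290 * 1.8830^2 / (8 * 4806.5150)
sag = 0.01339 m


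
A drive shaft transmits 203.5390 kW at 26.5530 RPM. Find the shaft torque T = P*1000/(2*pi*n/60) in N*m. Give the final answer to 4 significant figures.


omega = 2*pi*26.5530/60 = 2.78062 rad/s
T = 203.5390*1000 / 2.78062
T = 73200 N*m


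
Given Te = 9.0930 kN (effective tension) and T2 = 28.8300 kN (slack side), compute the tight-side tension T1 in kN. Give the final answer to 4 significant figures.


T1 = Te + T2 = 9.0930 + 28.8300
T1 = 37.92 kN


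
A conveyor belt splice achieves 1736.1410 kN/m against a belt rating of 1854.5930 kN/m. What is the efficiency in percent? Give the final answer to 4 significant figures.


Eff = 1736.1410 / 1854.5930 * 100
Eff = 93.61 %


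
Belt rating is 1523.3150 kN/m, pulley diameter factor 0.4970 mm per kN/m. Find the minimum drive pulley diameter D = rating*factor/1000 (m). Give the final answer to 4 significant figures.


D = 1523.3150 * 0.4970 / 1000
D = 0.7571 m


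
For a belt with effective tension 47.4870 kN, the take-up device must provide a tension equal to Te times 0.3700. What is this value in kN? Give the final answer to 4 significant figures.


T_tu = 47.4870 * 0.3700
T_tu = 17.57 kN


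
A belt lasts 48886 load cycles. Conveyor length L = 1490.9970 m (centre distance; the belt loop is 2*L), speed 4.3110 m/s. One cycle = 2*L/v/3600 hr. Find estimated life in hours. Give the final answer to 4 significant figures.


cycle_time = 2 * 1490.9970 / 4.3110 / 3600 = 0.192144 hr
life = 48886 * 0.192144 = 9393 hours


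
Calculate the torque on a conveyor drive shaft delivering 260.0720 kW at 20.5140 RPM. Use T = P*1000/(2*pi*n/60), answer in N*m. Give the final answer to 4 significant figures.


omega = 2*pi*20.5140/60 = 2.14822 rad/s
T = 260.0720*1000 / 2.14822
T = 121100 N*m


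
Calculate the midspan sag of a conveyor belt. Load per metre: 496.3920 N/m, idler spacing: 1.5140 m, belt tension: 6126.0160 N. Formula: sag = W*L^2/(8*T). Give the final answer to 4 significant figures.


sag = 496.3920 * 1.5140^2 / (8 * 6126.0160)
sag = 0.02322 m


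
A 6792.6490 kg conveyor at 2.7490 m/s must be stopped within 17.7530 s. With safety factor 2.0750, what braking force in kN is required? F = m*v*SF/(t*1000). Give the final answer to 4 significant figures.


F = 6792.6490 * 2.7490 / 17.7530 * 2.0750 / 1000
F = 2.183 kN


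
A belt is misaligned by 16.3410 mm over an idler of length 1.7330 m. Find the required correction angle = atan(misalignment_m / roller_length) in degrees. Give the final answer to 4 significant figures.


misalign_m = 16.3410 / 1000 = 0.016341 m
angle = atan(0.016341 / 1.7330)
angle = 0.5402 deg


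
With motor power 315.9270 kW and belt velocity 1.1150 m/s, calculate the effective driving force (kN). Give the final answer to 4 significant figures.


Te = P / v = 315.9270 / 1.1150
Te = 283.3 kN


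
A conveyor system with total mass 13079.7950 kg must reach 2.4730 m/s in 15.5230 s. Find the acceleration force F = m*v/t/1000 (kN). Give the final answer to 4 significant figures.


F = 13079.7950 * 2.4730 / 15.5230 / 1000
F = 2.084 kN


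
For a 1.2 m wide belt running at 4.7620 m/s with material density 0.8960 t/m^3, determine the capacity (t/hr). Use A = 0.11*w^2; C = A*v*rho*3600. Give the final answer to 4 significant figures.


A = 0.11 * 1.2^2 = 0.1584 m^2
C = 0.1584 * 4.7620 * 0.8960 * 3600
C = 2433 t/hr


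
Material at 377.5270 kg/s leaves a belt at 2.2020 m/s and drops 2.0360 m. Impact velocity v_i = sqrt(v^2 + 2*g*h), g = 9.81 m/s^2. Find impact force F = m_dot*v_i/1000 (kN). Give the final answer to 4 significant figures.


v_i = sqrt(2.2020^2 + 2*9.81*2.0360) = 6.69292 m/s
F = 377.5270 * 6.69292 / 1000
F = 2.527 kN


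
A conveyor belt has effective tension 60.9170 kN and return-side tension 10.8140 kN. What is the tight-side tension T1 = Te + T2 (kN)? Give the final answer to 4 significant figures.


T1 = Te + T2 = 60.9170 + 10.8140
T1 = 71.73 kN


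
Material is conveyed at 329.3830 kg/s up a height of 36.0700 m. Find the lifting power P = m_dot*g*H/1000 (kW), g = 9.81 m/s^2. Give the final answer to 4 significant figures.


P = 329.3830 * 9.81 * 36.0700 / 1000
P = 116.6 kW


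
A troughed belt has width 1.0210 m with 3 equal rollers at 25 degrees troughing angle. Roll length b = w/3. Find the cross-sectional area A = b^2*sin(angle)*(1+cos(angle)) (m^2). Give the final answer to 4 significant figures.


b = 1.0210/3 = 0.340333 m
A = 0.340333^2 * sin(25 deg) * (1 + cos(25 deg))
A = 0.09331 m^2


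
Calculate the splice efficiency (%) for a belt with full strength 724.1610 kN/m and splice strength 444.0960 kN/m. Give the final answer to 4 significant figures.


Eff = 444.0960 / 724.1610 * 100
Eff = 61.33 %


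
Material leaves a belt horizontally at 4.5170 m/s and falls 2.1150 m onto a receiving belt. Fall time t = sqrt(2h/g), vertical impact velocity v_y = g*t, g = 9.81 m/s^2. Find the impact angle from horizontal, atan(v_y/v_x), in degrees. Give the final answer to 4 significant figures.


t = sqrt(2*2.1150/9.81) = 0.656653 s
v_y = 9.81 * 0.656653 = 6.44177 m/s
angle = atan(6.44177 / 4.5170) = 54.96 deg


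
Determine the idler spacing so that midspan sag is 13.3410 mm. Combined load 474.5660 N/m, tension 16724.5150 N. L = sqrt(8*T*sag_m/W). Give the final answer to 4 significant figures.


sag = 13.3410/1000 = 0.013341 m
L = sqrt(8 * 16724.5150 * 0.013341 / 474.5660)
L = 1.939 m


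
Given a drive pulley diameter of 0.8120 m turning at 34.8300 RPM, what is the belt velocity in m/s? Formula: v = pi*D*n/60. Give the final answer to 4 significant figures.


v = pi * 0.8120 * 34.8300 / 60
v = 1.481 m/s


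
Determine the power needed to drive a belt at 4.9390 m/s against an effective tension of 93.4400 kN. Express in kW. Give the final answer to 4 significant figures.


P = Te * v = 93.4400 * 4.9390
P = 461.5 kW


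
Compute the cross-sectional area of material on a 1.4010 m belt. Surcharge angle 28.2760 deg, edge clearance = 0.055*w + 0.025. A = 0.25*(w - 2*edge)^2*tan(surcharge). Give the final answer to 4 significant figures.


edge = 0.055*1.4010 + 0.025 = 0.102055 m
ew = 1.4010 - 2*0.102055 = 1.19689 m
A = 0.25 * 1.19689^2 * tan(28.2760 deg)
A = 0.1926 m^2


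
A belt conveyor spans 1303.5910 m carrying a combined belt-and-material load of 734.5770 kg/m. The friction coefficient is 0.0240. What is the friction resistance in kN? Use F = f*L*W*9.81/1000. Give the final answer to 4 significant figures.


F = 0.0240 * 1303.5910 * 734.5770 * 9.81 / 1000
F = 225.5 kN


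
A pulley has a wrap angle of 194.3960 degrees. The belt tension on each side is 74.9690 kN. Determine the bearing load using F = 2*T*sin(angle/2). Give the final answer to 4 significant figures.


F = 2 * 74.9690 * sin(194.3960/2 deg)
F = 148.8 kN


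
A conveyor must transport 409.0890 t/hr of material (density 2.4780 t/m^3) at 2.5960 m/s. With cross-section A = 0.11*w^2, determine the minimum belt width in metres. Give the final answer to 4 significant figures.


A_req = 409.0890 / (2.5960 * 2.4780 * 3600) = 0.0176648 m^2
w = sqrt(0.0176648 / 0.11)
w = 0.4007 m


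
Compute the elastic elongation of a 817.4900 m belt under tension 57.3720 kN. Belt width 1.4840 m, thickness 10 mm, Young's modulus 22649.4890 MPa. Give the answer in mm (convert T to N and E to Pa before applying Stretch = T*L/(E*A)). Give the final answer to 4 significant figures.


A = 1.4840 * 0.01 = 0.01484 m^2
Stretch = 57.3720*1000 * 817.4900 / (22649.4890e6 * 0.01484) * 1000
Stretch = 139.5 mm


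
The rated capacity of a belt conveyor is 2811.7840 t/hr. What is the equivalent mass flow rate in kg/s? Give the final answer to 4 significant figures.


m_dot = 2811.7840 * 1000 / 3600
m_dot = 781.1 kg/s


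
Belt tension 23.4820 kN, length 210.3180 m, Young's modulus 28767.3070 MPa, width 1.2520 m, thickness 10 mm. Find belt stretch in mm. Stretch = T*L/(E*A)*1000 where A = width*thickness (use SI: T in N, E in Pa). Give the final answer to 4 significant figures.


A = 1.2520 * 0.01 = 0.01252 m^2
Stretch = 23.4820*1000 * 210.3180 / (28767.3070e6 * 0.01252) * 1000
Stretch = 13.71 mm


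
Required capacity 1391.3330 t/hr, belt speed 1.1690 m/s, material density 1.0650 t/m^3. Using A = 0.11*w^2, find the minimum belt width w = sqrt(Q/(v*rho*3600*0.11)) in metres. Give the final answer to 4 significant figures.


A_req = 1391.3330 / (1.1690 * 1.0650 * 3600) = 0.310431 m^2
w = sqrt(0.310431 / 0.11)
w = 1.680 m


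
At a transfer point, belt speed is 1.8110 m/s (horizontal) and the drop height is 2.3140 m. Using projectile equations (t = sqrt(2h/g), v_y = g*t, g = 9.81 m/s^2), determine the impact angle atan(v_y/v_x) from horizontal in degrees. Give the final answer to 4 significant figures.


t = sqrt(2*2.3140/9.81) = 0.68685 s
v_y = 9.81 * 0.68685 = 6.738 m/s
angle = atan(6.738 / 1.8110) = 74.96 deg


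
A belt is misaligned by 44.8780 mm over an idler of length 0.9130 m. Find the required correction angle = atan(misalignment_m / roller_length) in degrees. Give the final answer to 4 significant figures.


misalign_m = 44.8780 / 1000 = 0.044878 m
angle = atan(0.044878 / 0.9130)
angle = 2.814 deg


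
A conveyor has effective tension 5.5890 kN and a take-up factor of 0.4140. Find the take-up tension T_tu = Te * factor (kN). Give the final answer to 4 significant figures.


T_tu = 5.5890 * 0.4140
T_tu = 2.314 kN


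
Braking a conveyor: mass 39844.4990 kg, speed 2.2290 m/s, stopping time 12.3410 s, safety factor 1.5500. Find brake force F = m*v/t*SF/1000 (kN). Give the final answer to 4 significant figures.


F = 39844.4990 * 2.2290 / 12.3410 * 1.5500 / 1000
F = 11.15 kN


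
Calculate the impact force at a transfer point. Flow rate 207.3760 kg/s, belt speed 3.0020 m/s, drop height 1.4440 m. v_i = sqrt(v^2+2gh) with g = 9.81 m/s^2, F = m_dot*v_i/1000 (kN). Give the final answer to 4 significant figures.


v_i = sqrt(3.0020^2 + 2*9.81*1.4440) = 6.11092 m/s
F = 207.3760 * 6.11092 / 1000
F = 1.267 kN


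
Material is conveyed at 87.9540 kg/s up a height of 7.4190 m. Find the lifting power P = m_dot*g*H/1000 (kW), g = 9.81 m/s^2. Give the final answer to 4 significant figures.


P = 87.9540 * 9.81 * 7.4190 / 1000
P = 6.401 kW


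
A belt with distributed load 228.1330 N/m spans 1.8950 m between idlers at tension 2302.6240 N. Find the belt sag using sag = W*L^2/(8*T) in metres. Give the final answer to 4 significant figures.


sag = 228.1330 * 1.8950^2 / (8 * 2302.6240)
sag = 0.04447 m


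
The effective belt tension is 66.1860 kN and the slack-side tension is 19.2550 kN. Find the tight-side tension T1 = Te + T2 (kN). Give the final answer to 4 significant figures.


T1 = Te + T2 = 66.1860 + 19.2550
T1 = 85.44 kN


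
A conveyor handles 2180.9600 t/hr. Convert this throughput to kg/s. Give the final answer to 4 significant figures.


m_dot = 2180.9600 * 1000 / 3600
m_dot = 605.8 kg/s


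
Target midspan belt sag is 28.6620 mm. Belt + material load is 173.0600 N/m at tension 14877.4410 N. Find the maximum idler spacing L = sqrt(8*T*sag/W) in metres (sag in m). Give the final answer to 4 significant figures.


sag = 28.6620/1000 = 0.028662 m
L = sqrt(8 * 14877.4410 * 0.028662 / 173.0600)
L = 4.440 m


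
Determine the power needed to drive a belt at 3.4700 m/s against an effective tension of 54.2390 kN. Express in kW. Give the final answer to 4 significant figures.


P = Te * v = 54.2390 * 3.4700
P = 188.2 kW


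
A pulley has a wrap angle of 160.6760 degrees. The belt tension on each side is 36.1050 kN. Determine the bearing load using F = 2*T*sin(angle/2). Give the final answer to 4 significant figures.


F = 2 * 36.1050 * sin(160.6760/2 deg)
F = 71.19 kN


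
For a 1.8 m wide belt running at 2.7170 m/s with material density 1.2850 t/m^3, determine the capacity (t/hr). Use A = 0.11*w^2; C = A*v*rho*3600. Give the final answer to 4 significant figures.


A = 0.11 * 1.8^2 = 0.3564 m^2
C = 0.3564 * 2.7170 * 1.2850 * 3600
C = 4480 t/hr


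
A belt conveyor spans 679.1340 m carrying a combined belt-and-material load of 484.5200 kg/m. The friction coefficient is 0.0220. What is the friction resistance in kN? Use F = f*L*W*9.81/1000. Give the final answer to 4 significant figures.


F = 0.0220 * 679.1340 * 484.5200 * 9.81 / 1000
F = 71.02 kN


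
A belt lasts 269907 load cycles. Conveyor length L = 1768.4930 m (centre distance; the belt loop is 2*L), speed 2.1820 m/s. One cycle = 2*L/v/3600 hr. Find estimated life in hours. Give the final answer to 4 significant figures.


cycle_time = 2 * 1768.4930 / 2.1820 / 3600 = 0.450273 hr
life = 269907 * 0.450273 = 121500 hours


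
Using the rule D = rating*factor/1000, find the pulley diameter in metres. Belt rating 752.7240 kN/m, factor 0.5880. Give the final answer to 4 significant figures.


D = 752.7240 * 0.5880 / 1000
D = 0.4426 m


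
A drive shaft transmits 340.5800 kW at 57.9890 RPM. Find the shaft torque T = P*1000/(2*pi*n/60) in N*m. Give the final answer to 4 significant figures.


omega = 2*pi*57.9890/60 = 6.07259 rad/s
T = 340.5800*1000 / 6.07259
T = 56080 N*m


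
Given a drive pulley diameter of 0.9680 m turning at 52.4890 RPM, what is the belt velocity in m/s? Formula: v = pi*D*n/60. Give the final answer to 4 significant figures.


v = pi * 0.9680 * 52.4890 / 60
v = 2.660 m/s


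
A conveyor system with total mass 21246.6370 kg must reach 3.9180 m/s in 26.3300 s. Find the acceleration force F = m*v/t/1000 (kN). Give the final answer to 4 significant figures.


F = 21246.6370 * 3.9180 / 26.3300 / 1000
F = 3.162 kN


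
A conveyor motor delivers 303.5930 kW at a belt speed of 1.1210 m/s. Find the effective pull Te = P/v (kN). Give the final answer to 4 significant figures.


Te = P / v = 303.5930 / 1.1210
Te = 270.8 kN


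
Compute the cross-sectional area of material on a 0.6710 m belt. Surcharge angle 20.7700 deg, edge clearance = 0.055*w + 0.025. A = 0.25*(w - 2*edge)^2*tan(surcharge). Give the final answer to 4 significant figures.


edge = 0.055*0.6710 + 0.025 = 0.061905 m
ew = 0.6710 - 2*0.061905 = 0.54719 m
A = 0.25 * 0.54719^2 * tan(20.7700 deg)
A = 0.02839 m^2


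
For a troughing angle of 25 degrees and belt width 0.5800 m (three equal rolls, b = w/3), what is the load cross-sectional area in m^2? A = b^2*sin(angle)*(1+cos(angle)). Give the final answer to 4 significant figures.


b = 0.5800/3 = 0.193333 m
A = 0.193333^2 * sin(25 deg) * (1 + cos(25 deg))
A = 0.03011 m^2


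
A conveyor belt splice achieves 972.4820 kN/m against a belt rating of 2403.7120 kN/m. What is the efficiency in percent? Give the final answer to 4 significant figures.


Eff = 972.4820 / 2403.7120 * 100
Eff = 40.46 %


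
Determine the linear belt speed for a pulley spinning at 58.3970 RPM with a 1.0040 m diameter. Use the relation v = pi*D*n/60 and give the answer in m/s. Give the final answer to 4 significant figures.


v = pi * 1.0040 * 58.3970 / 60
v = 3.070 m/s


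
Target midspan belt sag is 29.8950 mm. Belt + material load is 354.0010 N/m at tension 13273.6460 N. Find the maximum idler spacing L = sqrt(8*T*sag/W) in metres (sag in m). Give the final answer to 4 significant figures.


sag = 29.8950/1000 = 0.029895 m
L = sqrt(8 * 13273.6460 * 0.029895 / 354.0010)
L = 2.995 m


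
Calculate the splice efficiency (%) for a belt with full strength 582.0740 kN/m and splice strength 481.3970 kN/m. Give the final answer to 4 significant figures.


Eff = 481.3970 / 582.0740 * 100
Eff = 82.70 %


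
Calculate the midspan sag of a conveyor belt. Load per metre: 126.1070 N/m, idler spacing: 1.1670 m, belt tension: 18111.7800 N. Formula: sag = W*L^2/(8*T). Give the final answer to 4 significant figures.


sag = 126.1070 * 1.1670^2 / (8 * 18111.7800)
sag = 0.001185 m


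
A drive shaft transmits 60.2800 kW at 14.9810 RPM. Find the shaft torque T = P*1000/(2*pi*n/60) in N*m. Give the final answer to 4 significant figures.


omega = 2*pi*14.9810/60 = 1.56881 rad/s
T = 60.2800*1000 / 1.56881
T = 38420 N*m


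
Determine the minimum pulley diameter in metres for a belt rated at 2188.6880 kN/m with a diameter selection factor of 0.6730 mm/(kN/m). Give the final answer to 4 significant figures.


D = 2188.6880 * 0.6730 / 1000
D = 1.473 m


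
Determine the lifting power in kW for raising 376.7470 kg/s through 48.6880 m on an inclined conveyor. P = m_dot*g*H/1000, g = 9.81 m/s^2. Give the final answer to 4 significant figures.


P = 376.7470 * 9.81 * 48.6880 / 1000
P = 179.9 kW


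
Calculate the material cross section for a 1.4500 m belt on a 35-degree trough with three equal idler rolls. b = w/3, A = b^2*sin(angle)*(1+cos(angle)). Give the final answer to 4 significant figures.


b = 1.4500/3 = 0.483333 m
A = 0.483333^2 * sin(35 deg) * (1 + cos(35 deg))
A = 0.2438 m^2


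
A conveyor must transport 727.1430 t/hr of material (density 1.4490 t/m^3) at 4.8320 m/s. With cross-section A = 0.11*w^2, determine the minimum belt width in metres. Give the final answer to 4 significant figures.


A_req = 727.1430 / (4.8320 * 1.4490 * 3600) = 0.0288484 m^2
w = sqrt(0.0288484 / 0.11)
w = 0.5121 m


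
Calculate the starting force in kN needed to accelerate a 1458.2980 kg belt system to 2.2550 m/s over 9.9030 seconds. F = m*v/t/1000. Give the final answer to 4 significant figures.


F = 1458.2980 * 2.2550 / 9.9030 / 1000
F = 0.3321 kN


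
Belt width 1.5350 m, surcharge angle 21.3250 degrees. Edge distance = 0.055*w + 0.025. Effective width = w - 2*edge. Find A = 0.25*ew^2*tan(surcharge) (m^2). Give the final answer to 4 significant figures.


edge = 0.055*1.5350 + 0.025 = 0.109425 m
ew = 1.5350 - 2*0.109425 = 1.31615 m
A = 0.25 * 1.31615^2 * tan(21.3250 deg)
A = 0.1691 m^2


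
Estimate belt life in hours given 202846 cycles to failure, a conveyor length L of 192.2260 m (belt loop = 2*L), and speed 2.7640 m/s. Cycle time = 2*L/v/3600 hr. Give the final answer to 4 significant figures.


cycle_time = 2 * 192.2260 / 2.7640 / 3600 = 0.0386368 hr
life = 202846 * 0.0386368 = 7837 hours


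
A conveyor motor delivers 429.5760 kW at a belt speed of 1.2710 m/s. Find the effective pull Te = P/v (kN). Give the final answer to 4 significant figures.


Te = P / v = 429.5760 / 1.2710
Te = 338.0 kN


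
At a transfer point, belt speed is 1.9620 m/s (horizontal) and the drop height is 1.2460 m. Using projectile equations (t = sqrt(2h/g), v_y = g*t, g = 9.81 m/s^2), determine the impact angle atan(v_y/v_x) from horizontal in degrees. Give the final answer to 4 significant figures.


t = sqrt(2*1.2460/9.81) = 0.50401 s
v_y = 9.81 * 0.50401 = 4.94434 m/s
angle = atan(4.94434 / 1.9620) = 68.36 deg


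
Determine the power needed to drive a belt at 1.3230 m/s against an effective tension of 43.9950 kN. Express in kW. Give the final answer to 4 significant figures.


P = Te * v = 43.9950 * 1.3230
P = 58.21 kW


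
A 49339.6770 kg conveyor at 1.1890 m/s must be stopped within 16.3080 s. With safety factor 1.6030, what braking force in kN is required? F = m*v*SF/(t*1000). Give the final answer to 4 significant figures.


F = 49339.6770 * 1.1890 / 16.3080 * 1.6030 / 1000
F = 5.766 kN


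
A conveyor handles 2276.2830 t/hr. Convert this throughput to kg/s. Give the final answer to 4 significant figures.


m_dot = 2276.2830 * 1000 / 3600
m_dot = 632.3 kg/s


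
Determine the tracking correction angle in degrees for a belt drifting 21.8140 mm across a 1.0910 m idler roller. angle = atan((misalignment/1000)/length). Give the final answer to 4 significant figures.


misalign_m = 21.8140 / 1000 = 0.021814 m
angle = atan(0.021814 / 1.0910)
angle = 1.145 deg


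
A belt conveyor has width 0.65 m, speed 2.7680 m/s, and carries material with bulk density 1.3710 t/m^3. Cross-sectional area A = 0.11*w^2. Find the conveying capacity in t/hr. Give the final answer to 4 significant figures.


A = 0.11 * 0.65^2 = 0.046475 m^2
C = 0.046475 * 2.7680 * 1.3710 * 3600
C = 634.9 t/hr


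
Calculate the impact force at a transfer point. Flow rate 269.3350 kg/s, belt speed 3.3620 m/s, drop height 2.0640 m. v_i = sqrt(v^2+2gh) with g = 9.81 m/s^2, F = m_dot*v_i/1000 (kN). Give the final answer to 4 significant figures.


v_i = sqrt(3.3620^2 + 2*9.81*2.0640) = 7.19713 m/s
F = 269.3350 * 7.19713 / 1000
F = 1.938 kN


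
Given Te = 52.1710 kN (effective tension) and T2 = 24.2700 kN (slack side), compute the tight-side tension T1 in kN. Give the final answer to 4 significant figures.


T1 = Te + T2 = 52.1710 + 24.2700
T1 = 76.44 kN


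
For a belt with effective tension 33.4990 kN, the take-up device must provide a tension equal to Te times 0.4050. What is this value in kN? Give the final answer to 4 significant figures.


T_tu = 33.4990 * 0.4050
T_tu = 13.57 kN


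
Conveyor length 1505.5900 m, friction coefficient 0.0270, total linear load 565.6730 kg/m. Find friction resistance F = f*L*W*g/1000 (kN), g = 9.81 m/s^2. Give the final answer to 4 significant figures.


F = 0.0270 * 1505.5900 * 565.6730 * 9.81 / 1000
F = 225.6 kN


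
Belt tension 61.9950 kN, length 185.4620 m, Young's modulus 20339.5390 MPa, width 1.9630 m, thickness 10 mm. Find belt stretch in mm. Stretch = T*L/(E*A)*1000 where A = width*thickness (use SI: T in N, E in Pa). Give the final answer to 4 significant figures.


A = 1.9630 * 0.01 = 0.01963 m^2
Stretch = 61.9950*1000 * 185.4620 / (20339.5390e6 * 0.01963) * 1000
Stretch = 28.80 mm


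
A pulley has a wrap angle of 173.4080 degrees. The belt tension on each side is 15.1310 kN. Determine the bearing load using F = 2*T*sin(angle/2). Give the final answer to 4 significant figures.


F = 2 * 15.1310 * sin(173.4080/2 deg)
F = 30.21 kN


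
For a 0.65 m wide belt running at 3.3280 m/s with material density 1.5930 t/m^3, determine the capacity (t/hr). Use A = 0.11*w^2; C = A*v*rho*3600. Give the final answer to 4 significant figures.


A = 0.11 * 0.65^2 = 0.046475 m^2
C = 0.046475 * 3.3280 * 1.5930 * 3600
C = 887.0 t/hr


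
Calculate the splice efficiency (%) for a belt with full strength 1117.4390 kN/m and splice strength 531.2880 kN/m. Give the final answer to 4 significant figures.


Eff = 531.2880 / 1117.4390 * 100
Eff = 47.55 %


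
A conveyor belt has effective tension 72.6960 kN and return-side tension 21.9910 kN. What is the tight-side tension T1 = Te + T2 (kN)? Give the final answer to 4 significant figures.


T1 = Te + T2 = 72.6960 + 21.9910
T1 = 94.69 kN


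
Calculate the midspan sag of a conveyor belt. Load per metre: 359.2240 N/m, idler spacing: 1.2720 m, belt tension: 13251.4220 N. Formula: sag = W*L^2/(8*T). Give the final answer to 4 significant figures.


sag = 359.2240 * 1.2720^2 / (8 * 13251.4220)
sag = 0.005483 m


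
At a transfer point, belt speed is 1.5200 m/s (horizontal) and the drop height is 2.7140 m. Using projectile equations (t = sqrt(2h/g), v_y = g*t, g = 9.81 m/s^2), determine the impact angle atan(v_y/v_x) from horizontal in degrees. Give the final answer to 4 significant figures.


t = sqrt(2*2.7140/9.81) = 0.74385 s
v_y = 9.81 * 0.74385 = 7.29717 m/s
angle = atan(7.29717 / 1.5200) = 78.23 deg


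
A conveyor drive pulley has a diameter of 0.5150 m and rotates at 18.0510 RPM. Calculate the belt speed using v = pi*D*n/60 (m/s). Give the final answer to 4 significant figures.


v = pi * 0.5150 * 18.0510 / 60
v = 0.4868 m/s


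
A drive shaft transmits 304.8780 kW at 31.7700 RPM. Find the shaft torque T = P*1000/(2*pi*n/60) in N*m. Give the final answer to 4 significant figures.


omega = 2*pi*31.7700/60 = 3.32695 rad/s
T = 304.8780*1000 / 3.32695
T = 91640 N*m


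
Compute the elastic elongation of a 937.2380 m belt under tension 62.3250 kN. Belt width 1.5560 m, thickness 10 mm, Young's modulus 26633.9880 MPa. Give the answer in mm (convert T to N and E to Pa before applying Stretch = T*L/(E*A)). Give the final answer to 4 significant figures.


A = 1.5560 * 0.01 = 0.01556 m^2
Stretch = 62.3250*1000 * 937.2380 / (26633.9880e6 * 0.01556) * 1000
Stretch = 141.0 mm


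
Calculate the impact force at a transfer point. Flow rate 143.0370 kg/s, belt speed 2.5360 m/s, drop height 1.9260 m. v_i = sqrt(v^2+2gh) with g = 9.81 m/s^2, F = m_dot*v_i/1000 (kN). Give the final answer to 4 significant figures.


v_i = sqrt(2.5360^2 + 2*9.81*1.9260) = 6.64977 m/s
F = 143.0370 * 6.64977 / 1000
F = 0.9512 kN


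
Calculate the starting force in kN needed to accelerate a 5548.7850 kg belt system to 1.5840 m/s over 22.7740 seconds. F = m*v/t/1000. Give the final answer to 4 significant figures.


F = 5548.7850 * 1.5840 / 22.7740 / 1000
F = 0.3859 kN


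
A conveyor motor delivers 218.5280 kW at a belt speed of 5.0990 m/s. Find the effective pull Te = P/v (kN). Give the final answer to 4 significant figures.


Te = P / v = 218.5280 / 5.0990
Te = 42.86 kN


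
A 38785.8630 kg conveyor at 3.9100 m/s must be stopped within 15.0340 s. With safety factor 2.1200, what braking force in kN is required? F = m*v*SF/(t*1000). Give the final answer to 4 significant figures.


F = 38785.8630 * 3.9100 / 15.0340 * 2.1200 / 1000
F = 21.39 kN


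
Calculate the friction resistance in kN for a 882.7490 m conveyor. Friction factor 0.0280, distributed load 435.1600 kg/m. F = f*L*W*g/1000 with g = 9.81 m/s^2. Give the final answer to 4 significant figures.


F = 0.0280 * 882.7490 * 435.1600 * 9.81 / 1000
F = 105.5 kN


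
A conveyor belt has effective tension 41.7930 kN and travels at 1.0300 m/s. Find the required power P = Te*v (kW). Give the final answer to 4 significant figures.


P = Te * v = 41.7930 * 1.0300
P = 43.05 kW


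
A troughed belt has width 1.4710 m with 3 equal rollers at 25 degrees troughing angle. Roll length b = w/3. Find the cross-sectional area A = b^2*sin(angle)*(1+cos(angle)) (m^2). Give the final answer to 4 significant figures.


b = 1.4710/3 = 0.490333 m
A = 0.490333^2 * sin(25 deg) * (1 + cos(25 deg))
A = 0.1937 m^2


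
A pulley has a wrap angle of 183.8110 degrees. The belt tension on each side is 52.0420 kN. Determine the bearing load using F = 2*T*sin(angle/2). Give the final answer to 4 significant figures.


F = 2 * 52.0420 * sin(183.8110/2 deg)
F = 104.0 kN


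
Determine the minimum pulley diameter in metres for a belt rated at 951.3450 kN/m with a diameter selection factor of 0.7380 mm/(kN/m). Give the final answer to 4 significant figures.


D = 951.3450 * 0.7380 / 1000
D = 0.7021 m


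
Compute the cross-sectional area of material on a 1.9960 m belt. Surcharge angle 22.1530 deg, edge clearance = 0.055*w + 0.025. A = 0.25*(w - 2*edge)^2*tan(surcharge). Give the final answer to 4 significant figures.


edge = 0.055*1.9960 + 0.025 = 0.13478 m
ew = 1.9960 - 2*0.13478 = 1.72644 m
A = 0.25 * 1.72644^2 * tan(22.1530 deg)
A = 0.3034 m^2


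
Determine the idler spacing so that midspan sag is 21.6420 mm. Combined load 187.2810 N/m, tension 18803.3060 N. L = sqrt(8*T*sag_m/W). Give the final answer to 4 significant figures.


sag = 21.6420/1000 = 0.021642 m
L = sqrt(8 * 18803.3060 * 0.021642 / 187.2810)
L = 4.169 m


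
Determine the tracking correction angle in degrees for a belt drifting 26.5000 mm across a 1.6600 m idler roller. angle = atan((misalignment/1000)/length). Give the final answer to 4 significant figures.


misalign_m = 26.5000 / 1000 = 0.026500 m
angle = atan(0.026500 / 1.6600)
angle = 0.9146 deg


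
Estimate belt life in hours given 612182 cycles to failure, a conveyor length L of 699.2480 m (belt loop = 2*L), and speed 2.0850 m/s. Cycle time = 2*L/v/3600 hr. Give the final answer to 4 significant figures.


cycle_time = 2 * 699.2480 / 2.0850 / 3600 = 0.186317 hr
life = 612182 * 0.186317 = 114100 hours


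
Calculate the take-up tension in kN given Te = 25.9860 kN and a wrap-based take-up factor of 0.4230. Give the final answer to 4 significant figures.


T_tu = 25.9860 * 0.4230
T_tu = 10.99 kN


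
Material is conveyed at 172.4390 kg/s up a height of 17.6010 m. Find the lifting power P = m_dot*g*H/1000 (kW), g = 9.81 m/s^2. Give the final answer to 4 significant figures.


P = 172.4390 * 9.81 * 17.6010 / 1000
P = 29.77 kW


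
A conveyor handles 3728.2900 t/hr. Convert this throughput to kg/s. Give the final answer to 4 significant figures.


m_dot = 3728.2900 * 1000 / 3600
m_dot = 1036 kg/s


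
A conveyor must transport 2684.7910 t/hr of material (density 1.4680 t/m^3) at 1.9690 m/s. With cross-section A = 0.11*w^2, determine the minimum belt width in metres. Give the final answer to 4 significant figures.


A_req = 2684.7910 / (1.9690 * 1.4680 * 3600) = 0.25801 m^2
w = sqrt(0.25801 / 0.11)
w = 1.532 m


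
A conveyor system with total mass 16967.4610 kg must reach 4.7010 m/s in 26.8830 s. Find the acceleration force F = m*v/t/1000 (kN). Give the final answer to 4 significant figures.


F = 16967.4610 * 4.7010 / 26.8830 / 1000
F = 2.967 kN


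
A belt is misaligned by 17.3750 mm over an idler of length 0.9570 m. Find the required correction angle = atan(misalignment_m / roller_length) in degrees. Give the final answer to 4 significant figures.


misalign_m = 17.3750 / 1000 = 0.017375 m
angle = atan(0.017375 / 0.9570)
angle = 1.040 deg


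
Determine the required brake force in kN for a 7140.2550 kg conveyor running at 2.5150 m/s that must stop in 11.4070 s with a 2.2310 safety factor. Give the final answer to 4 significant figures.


F = 7140.2550 * 2.5150 / 11.4070 * 2.2310 / 1000
F = 3.512 kN


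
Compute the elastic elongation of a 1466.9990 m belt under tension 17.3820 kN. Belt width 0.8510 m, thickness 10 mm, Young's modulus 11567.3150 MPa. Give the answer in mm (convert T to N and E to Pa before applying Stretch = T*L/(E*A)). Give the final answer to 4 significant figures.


A = 0.8510 * 0.01 = 0.00851 m^2
Stretch = 17.3820*1000 * 1466.9990 / (11567.3150e6 * 0.00851) * 1000
Stretch = 259.0 mm


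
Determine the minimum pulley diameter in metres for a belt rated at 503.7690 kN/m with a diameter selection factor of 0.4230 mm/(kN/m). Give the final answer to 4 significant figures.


D = 503.7690 * 0.4230 / 1000
D = 0.2131 m


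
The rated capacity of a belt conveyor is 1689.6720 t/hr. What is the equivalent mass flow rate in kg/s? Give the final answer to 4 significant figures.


m_dot = 1689.6720 * 1000 / 3600
m_dot = 469.4 kg/s


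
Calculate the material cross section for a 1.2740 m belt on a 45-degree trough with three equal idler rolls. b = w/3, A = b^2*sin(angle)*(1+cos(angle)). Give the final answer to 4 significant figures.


b = 1.2740/3 = 0.424667 m
A = 0.424667^2 * sin(45 deg) * (1 + cos(45 deg))
A = 0.2177 m^2


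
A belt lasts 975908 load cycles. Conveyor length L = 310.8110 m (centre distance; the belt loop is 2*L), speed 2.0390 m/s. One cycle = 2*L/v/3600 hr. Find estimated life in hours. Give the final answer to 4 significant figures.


cycle_time = 2 * 310.8110 / 2.0390 / 3600 = 0.084685 hr
life = 975908 * 0.084685 = 82640 hours
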